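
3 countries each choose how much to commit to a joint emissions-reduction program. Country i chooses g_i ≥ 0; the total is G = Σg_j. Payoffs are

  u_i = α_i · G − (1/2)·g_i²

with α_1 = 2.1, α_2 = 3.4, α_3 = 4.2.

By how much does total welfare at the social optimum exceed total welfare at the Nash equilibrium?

63.85

Country i's FOC: ∂u_i/∂g_i = α_i − g_i = 0, so g_i* = α_i.
NE contributions = (2.1, 3.4, 4.2); G = 9.7.
W^NE = (Σα)·G − ½Σα_i² = 9.7² − ½·33.61 = 77.285.
Planner sets g_i = Σα_j = 9.7 for every i, so G^SO = 3·9.7 = 29.1.
W^SO = (Σα)·G^SO − ½·3·(Σα)² = (3/2)·9.7² = 141.135.
Deadweight loss = W^SO − W^NE = 63.85.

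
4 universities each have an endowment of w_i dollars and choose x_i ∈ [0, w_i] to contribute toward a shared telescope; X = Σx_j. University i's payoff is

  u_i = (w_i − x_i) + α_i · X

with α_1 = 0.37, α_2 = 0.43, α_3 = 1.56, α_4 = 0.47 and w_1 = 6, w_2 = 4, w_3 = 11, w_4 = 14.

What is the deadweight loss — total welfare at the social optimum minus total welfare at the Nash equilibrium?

∂u_i/∂x_i = α_i − 1, so university i contributes w_i if α_i > 1, else 0.
α_i > 1 for i ∈ {3}; NE contributions (0, 0, 11, 0), X = 11.
W^NE = Σw_i − X^NE + (Σα_i)·X^NE = 35 + 1.83·11 = 55.13.
Planner: ∂(Σu_j)/∂x_i = Σα_j − 1 = 1.83 > 0, so everyone contributes w_i; X^SO = 35, W^SO = 35 + 1.83·35 = 99.05.
Deadweight loss = 43.92.

43.92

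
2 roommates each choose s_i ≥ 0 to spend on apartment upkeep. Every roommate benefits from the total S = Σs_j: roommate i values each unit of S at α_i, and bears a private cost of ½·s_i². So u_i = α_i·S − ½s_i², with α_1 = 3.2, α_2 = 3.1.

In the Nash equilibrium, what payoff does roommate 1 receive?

15.04

Roommate i's FOC: ∂u_i/∂s_i = α_i − s_i = 0, so s_i* = α_i.
NE contributions = (3.2, 3.1); S = 6.3.
u_1 = α_1·S − ½·(s_1)² = 3.2·6.3 − ½·3.2² = 15.04.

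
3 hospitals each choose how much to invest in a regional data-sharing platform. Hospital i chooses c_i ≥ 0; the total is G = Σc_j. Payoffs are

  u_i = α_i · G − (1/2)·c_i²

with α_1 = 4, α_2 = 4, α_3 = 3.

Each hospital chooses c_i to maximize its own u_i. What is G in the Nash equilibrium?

11

Hospital i's FOC: ∂u_i/∂c_i = α_i − c_i = 0, so c_i* = α_i.
NE contributions = (4, 4, 3); G = 11.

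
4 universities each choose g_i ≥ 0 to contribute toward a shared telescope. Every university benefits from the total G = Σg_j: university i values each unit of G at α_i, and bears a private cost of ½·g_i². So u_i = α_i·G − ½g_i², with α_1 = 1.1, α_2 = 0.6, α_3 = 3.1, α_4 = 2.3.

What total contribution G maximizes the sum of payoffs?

28.4

Planner FOC: ∂(Σu_j)/∂g_i = (Σα_j) − g_i = 0, so g_i^SO = Σα_j = 7.1 for every i; G^SO = 28.4.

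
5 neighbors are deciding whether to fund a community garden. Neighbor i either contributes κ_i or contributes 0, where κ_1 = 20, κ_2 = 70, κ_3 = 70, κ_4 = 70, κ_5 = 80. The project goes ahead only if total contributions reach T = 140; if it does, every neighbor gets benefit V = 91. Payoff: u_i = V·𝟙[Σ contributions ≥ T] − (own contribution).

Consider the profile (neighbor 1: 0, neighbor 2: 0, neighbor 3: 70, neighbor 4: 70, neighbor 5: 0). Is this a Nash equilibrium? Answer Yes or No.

Yes

Total = 140 ≥ 140: provided.
Neighbor 1 (pledges 0, payoff 91): pledging 20 → total 160, payoff 71. No gain.
Neighbor 2 (pledges 0, payoff 91): pledging 70 → total 210, payoff 21. No gain.
Neighbor 3 (pledges 70, payoff 21): dropping to 0 → total 70, payoff 0. No gain.
Neighbor 4 (pledges 70, payoff 21): dropping to 0 → total 70, payoff 0. No gain.
Neighbor 5 (pledges 0, payoff 91): pledging 80 → total 220, payoff 11. No gain.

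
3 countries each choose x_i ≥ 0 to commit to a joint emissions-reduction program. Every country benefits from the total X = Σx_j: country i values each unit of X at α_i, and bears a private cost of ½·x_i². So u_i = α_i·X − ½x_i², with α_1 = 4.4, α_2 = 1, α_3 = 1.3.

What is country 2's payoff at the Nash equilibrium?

6.2

Country i's FOC: ∂u_i/∂x_i = α_i − x_i = 0, so x_i* = α_i.
NE contributions = (4.4, 1, 1.3); X = 6.7.
u_2 = α_2·X − ½·(x_2)² = 1·6.7 − ½·1² = 6.2.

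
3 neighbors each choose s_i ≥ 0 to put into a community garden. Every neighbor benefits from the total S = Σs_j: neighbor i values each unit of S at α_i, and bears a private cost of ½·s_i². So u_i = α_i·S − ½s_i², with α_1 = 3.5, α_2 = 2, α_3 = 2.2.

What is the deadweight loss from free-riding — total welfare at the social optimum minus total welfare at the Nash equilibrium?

Neighbor i's FOC: ∂u_i/∂s_i = α_i − s_i = 0, so s_i* = α_i.
NE contributions = (3.5, 2, 2.2); S = 7.7.
W^NE = (Σα)·S − ½Σα_i² = 7.7² − ½·21.09 = 48.745.
Planner sets s_i = Σα_j = 7.7 for every i, so S^SO = 3·7.7 = 23.1.
W^SO = (Σα)·S^SO − ½·3·(Σα)² = (3/2)·7.7² = 88.935.
Deadweight loss = W^SO − W^NE = 40.19.

40.19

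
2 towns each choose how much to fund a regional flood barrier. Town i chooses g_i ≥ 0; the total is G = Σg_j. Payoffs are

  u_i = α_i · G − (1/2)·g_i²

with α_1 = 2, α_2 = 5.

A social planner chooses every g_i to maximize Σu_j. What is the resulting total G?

14

Planner FOC: ∂(Σu_j)/∂g_i = (Σα_j) − g_i = 0, so g_i^SO = Σα_j = 7 for every i; G^SO = 14.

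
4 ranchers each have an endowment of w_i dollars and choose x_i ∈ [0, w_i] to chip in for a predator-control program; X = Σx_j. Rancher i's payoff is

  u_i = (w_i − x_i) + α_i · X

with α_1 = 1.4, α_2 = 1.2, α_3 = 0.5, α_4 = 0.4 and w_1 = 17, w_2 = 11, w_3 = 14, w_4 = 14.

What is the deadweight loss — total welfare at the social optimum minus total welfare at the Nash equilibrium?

70

∂u_i/∂x_i = α_i − 1, so rancher i contributes w_i if α_i > 1, else 0.
α_i > 1 for i ∈ {1, 2}; NE contributions (17, 11, 0, 0), X = 28.
W^NE = Σw_i − X^NE + (Σα_i)·X^NE = 56 + 2.5·28 = 126.
Planner: ∂(Σu_j)/∂x_i = Σα_j − 1 = 2.5 > 0, so everyone contributes w_i; X^SO = 56, W^SO = 56 + 2.5·56 = 196.
Deadweight loss = 70.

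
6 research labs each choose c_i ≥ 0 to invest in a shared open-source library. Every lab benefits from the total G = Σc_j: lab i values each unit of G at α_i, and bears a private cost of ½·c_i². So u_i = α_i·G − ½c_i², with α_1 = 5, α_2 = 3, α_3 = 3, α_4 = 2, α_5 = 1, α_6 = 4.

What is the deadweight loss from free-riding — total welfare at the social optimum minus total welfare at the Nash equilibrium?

Lab i's FOC: ∂u_i/∂c_i = α_i − c_i = 0, so c_i* = α_i.
NE contributions = (5, 3, 3, 2, 1, 4); G = 18.
W^NE = (Σα)·G − ½Σα_i² = 18² − ½·64 = 292.
Planner sets c_i = Σα_j = 18 for every i, so G^SO = 6·18 = 108.
W^SO = (Σα)·G^SO − ½·6·(Σα)² = (6/2)·18² = 972.
Deadweight loss = W^SO − W^NE = 680.

680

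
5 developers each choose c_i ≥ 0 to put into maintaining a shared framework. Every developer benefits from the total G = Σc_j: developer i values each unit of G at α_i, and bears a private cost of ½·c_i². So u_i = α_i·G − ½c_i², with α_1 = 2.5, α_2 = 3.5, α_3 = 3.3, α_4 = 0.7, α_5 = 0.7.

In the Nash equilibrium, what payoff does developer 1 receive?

23.625

Developer i's FOC: ∂u_i/∂c_i = α_i − c_i = 0, so c_i* = α_i.
NE contributions = (2.5, 3.5, 3.3, 0.7, 0.7); G = 10.7.
u_1 = α_1·G − ½·(c_1)² = 2.5·10.7 − ½·2.5² = 23.625.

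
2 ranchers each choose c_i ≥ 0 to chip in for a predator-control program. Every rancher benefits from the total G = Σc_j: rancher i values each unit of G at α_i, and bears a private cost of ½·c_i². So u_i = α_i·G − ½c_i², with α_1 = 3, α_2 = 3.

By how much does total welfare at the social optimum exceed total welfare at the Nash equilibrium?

9

Rancher i's FOC: ∂u_i/∂c_i = α_i − c_i = 0, so c_i* = α_i.
NE contributions = (3, 3); G = 6.
W^NE = (Σα)·G − ½Σα_i² = 6² − ½·18 = 27.
Planner sets c_i = Σα_j = 6 for every i, so G^SO = 2·6 = 12.
W^SO = (Σα)·G^SO − ½·2·(Σα)² = (2/2)·6² = 36.
Deadweight loss = W^SO − W^NE = 9.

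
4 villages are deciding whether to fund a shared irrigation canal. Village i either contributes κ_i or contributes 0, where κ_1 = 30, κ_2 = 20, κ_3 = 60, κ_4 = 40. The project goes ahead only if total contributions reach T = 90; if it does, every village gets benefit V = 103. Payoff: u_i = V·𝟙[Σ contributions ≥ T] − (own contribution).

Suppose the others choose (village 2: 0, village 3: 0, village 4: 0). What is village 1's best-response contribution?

0

Others' total = 0. Even contributing 30 gives 30 < 90: no benefit either way.
Best response: 0.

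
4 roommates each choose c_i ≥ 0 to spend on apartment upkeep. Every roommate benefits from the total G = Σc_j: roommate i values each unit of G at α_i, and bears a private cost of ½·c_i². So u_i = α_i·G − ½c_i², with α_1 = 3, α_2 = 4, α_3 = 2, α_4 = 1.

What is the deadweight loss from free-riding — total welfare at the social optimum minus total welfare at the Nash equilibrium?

115

Roommate i's FOC: ∂u_i/∂c_i = α_i − c_i = 0, so c_i* = α_i.
NE contributions = (3, 4, 2, 1); G = 10.
W^NE = (Σα)·G − ½Σα_i² = 10² − ½·30 = 85.
Planner sets c_i = Σα_j = 10 for every i, so G^SO = 4·10 = 40.
W^SO = (Σα)·G^SO − ½·4·(Σα)² = (4/2)·10² = 200.
Deadweight loss = W^SO − W^NE = 115.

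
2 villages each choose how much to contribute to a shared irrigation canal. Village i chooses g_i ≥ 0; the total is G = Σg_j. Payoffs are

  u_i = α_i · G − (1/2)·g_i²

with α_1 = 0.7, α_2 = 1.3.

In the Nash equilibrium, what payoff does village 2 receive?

Village i's FOC: ∂u_i/∂g_i = α_i − g_i = 0, so g_i* = α_i.
NE contributions = (0.7, 1.3); G = 2.
u_2 = α_2·G − ½·(g_2)² = 1.3·2 − ½·1.3² = 1.755.

1.755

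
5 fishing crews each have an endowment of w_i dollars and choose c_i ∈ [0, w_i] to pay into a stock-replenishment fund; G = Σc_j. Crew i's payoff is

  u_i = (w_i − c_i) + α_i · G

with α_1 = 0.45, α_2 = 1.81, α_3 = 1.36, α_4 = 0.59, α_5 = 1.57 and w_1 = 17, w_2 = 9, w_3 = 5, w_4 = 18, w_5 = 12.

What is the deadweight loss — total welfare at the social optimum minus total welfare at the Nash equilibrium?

167.3

∂u_i/∂c_i = α_i − 1, so crew i contributes w_i if α_i > 1, else 0.
α_i > 1 for i ∈ {2, 3, 5}; NE contributions (0, 9, 5, 0, 12), G = 26.
W^NE = Σw_i − G^NE + (Σα_i)·G^NE = 61 + 4.78·26 = 185.28.
Planner: ∂(Σu_j)/∂c_i = Σα_j − 1 = 4.78 > 0, so everyone contributes w_i; G^SO = 61, W^SO = 61 + 4.78·61 = 352.58.
Deadweight loss = 167.3.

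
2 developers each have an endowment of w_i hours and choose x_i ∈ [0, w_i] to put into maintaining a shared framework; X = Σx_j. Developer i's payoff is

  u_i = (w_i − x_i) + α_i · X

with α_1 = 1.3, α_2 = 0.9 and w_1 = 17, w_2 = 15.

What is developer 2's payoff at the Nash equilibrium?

30.3

∂u_i/∂x_i = α_i − 1, so developer i contributes w_i if α_i > 1, else 0.
α_i > 1 for i ∈ {1}; NE contributions (17, 0), X = 17.
u_2 = (15 − 0) + 0.9·17 = 30.3.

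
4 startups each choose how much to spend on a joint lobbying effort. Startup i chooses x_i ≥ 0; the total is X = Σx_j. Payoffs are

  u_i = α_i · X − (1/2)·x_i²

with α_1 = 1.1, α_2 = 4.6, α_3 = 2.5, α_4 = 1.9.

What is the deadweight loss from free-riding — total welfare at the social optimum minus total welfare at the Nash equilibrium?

Startup i's FOC: ∂u_i/∂x_i = α_i − x_i = 0, so x_i* = α_i.
NE contributions = (1.1, 4.6, 2.5, 1.9); X = 10.1.
W^NE = (Σα)·X − ½Σα_i² = 10.1² − ½·32.23 = 85.895.
Planner sets x_i = Σα_j = 10.1 for every i, so X^SO = 4·10.1 = 40.4.
W^SO = (Σα)·X^SO − ½·4·(Σα)² = (4/2)·10.1² = 204.02.
Deadweight loss = W^SO − W^NE = 118.125.

118.125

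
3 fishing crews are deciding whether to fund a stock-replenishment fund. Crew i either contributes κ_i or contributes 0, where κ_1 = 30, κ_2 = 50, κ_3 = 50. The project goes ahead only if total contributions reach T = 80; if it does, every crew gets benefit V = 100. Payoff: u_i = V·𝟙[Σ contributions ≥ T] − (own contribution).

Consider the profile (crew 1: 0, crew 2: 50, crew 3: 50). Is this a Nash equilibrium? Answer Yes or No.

Yes

Total = 100 ≥ 80: provided.
Crew 1 (pledges 0, payoff 100): pledging 30 → total 130, payoff 70. No gain.
Crew 2 (pledges 50, payoff 50): dropping to 0 → total 50, payoff 0. No gain.
Crew 3 (pledges 50, payoff 50): dropping to 0 → total 50, payoff 0. No gain.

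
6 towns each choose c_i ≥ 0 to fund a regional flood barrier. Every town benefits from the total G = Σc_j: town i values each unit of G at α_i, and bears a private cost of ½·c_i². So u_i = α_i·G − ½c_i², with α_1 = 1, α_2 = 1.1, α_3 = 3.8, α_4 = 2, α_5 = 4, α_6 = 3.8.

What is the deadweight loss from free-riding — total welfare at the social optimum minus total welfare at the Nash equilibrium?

518.525

Town i's FOC: ∂u_i/∂c_i = α_i − c_i = 0, so c_i* = α_i.
NE contributions = (1, 1.1, 3.8, 2, 4, 3.8); G = 15.7.
W^NE = (Σα)·G − ½Σα_i² = 15.7² − ½·51.09 = 220.945.
Planner sets c_i = Σα_j = 15.7 for every i, so G^SO = 6·15.7 = 94.2.
W^SO = (Σα)·G^SO − ½·6·(Σα)² = (6/2)·15.7² = 739.47.
Deadweight loss = W^SO − W^NE = 518.525.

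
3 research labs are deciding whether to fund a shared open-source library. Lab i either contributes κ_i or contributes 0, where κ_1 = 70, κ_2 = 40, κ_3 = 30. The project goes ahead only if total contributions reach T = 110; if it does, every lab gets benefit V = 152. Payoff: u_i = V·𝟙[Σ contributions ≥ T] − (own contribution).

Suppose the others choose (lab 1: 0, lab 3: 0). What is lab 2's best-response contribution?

Others' total = 0. Even contributing 40 gives 40 < 110: no benefit either way.
Best response: 0.

0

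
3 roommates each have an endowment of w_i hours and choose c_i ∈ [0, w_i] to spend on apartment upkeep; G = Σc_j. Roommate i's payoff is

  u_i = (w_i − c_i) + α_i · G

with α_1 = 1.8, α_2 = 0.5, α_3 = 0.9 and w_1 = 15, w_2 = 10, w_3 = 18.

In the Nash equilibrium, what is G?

∂u_i/∂c_i = α_i − 1, so roommate i contributes w_i if α_i > 1, else 0.
α_i > 1 for i ∈ {1}; NE contributions (15, 0, 0), G = 15.

15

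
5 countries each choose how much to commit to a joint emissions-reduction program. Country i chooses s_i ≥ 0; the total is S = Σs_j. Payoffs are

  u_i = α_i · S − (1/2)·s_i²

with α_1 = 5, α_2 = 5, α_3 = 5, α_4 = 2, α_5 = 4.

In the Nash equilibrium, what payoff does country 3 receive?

92.5

Country i's FOC: ∂u_i/∂s_i = α_i − s_i = 0, so s_i* = α_i.
NE contributions = (5, 5, 5, 2, 4); S = 21.
u_3 = α_3·S − ½·(s_3)² = 5·21 − ½·5² = 92.5.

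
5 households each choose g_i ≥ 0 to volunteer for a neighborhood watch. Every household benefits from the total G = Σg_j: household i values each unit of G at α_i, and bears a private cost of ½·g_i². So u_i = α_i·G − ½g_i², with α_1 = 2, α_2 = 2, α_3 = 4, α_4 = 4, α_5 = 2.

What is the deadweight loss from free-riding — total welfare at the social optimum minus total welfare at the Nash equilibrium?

Household i's FOC: ∂u_i/∂g_i = α_i − g_i = 0, so g_i* = α_i.
NE contributions = (2, 2, 4, 4, 2); G = 14.
W^NE = (Σα)·G − ½Σα_i² = 14² − ½·44 = 174.
Planner sets g_i = Σα_j = 14 for every i, so G^SO = 5·14 = 70.
W^SO = (Σα)·G^SO − ½·5·(Σα)² = (5/2)·14² = 490.
Deadweight loss = W^SO − W^NE = 316.

316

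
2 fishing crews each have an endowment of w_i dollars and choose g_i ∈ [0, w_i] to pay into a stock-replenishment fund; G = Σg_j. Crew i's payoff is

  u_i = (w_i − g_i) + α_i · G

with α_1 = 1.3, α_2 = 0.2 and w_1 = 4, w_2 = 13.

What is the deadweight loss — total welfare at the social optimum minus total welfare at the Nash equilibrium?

∂u_i/∂g_i = α_i − 1, so crew i contributes w_i if α_i > 1, else 0.
α_i > 1 for i ∈ {1}; NE contributions (4, 0), G = 4.
W^NE = Σw_i − G^NE + (Σα_i)·G^NE = 17 + 0.5·4 = 19.
Planner: ∂(Σu_j)/∂g_i = Σα_j − 1 = 0.5 > 0, so everyone contributes w_i; G^SO = 17, W^SO = 17 + 0.5·17 = 25.5.
Deadweight loss = 6.5.

6.5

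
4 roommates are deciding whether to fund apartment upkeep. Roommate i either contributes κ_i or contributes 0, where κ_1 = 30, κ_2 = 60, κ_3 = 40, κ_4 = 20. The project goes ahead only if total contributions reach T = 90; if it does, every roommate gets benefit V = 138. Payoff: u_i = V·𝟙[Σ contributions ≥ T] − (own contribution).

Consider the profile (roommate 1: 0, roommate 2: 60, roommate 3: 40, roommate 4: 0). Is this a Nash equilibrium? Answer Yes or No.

Total = 100 ≥ 90: provided.
Roommate 1 (pledges 0, payoff 138): pledging 30 → total 130, payoff 108. No gain.
Roommate 2 (pledges 60, payoff 78): dropping to 0 → total 40, payoff 0. No gain.
Roommate 3 (pledges 40, payoff 98): dropping to 0 → total 60, payoff 0. No gain.
Roommate 4 (pledges 0, payoff 138): pledging 20 → total 120, payoff 118. No gain.

Yes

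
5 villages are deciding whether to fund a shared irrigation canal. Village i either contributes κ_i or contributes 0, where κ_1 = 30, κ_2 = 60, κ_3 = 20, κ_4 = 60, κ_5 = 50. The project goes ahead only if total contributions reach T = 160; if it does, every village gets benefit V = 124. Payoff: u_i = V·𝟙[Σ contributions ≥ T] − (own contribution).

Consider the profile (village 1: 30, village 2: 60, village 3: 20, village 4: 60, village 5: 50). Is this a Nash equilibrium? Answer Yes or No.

Total = 220 ≥ 160: provided.
Village 1 (pledges 30, payoff 94): dropping to 0 → total 190, payoff 124. Profitable deviation.

No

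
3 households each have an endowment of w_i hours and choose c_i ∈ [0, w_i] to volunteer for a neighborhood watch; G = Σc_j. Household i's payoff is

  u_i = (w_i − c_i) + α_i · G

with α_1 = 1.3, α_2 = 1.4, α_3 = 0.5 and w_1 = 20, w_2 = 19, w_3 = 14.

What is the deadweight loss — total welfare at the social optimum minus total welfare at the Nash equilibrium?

30.8

∂u_i/∂c_i = α_i − 1, so household i contributes w_i if α_i > 1, else 0.
α_i > 1 for i ∈ {1, 2}; NE contributions (20, 19, 0), G = 39.
W^NE = Σw_i − G^NE + (Σα_i)·G^NE = 53 + 2.2·39 = 138.8.
Planner: ∂(Σu_j)/∂c_i = Σα_j − 1 = 2.2 > 0, so everyone contributes w_i; G^SO = 53, W^SO = 53 + 2.2·53 = 169.6.
Deadweight loss = 30.8.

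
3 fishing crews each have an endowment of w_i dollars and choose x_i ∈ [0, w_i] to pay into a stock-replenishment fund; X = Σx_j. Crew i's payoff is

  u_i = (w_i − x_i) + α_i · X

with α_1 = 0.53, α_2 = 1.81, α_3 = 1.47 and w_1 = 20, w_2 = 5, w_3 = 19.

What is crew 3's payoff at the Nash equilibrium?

∂u_i/∂x_i = α_i − 1, so crew i contributes w_i if α_i > 1, else 0.
α_i > 1 for i ∈ {2, 3}; NE contributions (0, 5, 19), X = 24.
u_3 = (19 − 19) + 1.47·24 = 35.28.

35.28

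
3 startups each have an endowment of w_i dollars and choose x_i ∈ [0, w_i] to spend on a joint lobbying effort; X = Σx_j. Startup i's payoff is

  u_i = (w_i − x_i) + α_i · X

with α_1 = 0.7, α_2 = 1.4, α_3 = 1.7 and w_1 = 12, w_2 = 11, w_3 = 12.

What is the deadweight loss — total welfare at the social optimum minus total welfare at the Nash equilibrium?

33.6

∂u_i/∂x_i = α_i − 1, so startup i contributes w_i if α_i > 1, else 0.
α_i > 1 for i ∈ {2, 3}; NE contributions (0, 11, 12), X = 23.
W^NE = Σw_i − X^NE + (Σα_i)·X^NE = 35 + 2.8·23 = 99.4.
Planner: ∂(Σu_j)/∂x_i = Σα_j − 1 = 2.8 > 0, so everyone contributes w_i; X^SO = 35, W^SO = 35 + 2.8·35 = 133.
Deadweight loss = 33.6.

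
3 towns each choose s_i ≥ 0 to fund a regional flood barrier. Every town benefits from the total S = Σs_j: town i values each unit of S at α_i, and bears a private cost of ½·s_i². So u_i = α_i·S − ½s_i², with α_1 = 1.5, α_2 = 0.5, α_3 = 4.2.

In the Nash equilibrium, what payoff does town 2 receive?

2.975

Town i's FOC: ∂u_i/∂s_i = α_i − s_i = 0, so s_i* = α_i.
NE contributions = (1.5, 0.5, 4.2); S = 6.2.
u_2 = α_2·S − ½·(s_2)² = 0.5·6.2 − ½·0.5² = 2.975.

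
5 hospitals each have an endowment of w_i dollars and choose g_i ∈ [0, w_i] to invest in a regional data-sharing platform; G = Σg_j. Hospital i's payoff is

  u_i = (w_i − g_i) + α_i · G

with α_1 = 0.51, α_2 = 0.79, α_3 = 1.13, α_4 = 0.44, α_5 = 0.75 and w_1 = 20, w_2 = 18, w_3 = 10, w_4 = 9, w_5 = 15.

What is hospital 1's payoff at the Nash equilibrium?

∂u_i/∂g_i = α_i − 1, so hospital i contributes w_i if α_i > 1, else 0.
α_i > 1 for i ∈ {3}; NE contributions (0, 0, 10, 0, 0), G = 10.
u_1 = (20 − 0) + 0.51·10 = 25.1.

25.1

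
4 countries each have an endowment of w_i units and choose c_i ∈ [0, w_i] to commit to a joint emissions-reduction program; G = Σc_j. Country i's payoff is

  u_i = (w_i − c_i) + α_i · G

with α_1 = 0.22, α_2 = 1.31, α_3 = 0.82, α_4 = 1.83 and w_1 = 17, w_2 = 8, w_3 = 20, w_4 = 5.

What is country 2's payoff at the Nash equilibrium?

∂u_i/∂c_i = α_i − 1, so country i contributes w_i if α_i > 1, else 0.
α_i > 1 for i ∈ {2, 4}; NE contributions (0, 8, 0, 5), G = 13.
u_2 = (8 − 8) + 1.31·13 = 17.03.

17.03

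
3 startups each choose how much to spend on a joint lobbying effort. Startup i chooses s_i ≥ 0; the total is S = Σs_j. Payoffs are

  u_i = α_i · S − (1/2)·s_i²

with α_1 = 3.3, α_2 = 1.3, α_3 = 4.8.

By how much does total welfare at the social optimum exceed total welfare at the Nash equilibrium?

Startup i's FOC: ∂u_i/∂s_i = α_i − s_i = 0, so s_i* = α_i.
NE contributions = (3.3, 1.3, 4.8); S = 9.4.
W^NE = (Σα)·S − ½Σα_i² = 9.4² − ½·35.62 = 70.55.
Planner sets s_i = Σα_j = 9.4 for every i, so S^SO = 3·9.4 = 28.2.
W^SO = (Σα)·S^SO − ½·3·(Σα)² = (3/2)·9.4² = 132.54.
Deadweight loss = W^SO − W^NE = 61.99.

61.99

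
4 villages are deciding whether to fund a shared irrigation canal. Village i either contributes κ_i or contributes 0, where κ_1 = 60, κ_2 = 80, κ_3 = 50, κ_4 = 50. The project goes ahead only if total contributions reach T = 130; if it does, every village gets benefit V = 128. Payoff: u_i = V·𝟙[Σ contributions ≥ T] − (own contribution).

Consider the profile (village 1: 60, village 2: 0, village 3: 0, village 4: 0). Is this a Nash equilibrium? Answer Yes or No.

No

Total = 60 < 130: not provided.
Village 1 (pledges 60, payoff -60): dropping to 0 → total 0, payoff 0. Profitable deviation.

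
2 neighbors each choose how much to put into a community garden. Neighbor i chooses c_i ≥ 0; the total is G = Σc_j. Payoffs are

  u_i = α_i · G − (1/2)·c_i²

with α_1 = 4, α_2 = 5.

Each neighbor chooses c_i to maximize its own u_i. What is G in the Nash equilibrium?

Neighbor i's FOC: ∂u_i/∂c_i = α_i − c_i = 0, so c_i* = α_i.
NE contributions = (4, 5); G = 9.

9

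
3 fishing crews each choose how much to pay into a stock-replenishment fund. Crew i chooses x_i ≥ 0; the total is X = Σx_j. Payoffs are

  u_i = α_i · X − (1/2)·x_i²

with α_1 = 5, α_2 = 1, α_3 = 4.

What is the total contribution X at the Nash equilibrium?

10

Crew i's FOC: ∂u_i/∂x_i = α_i − x_i = 0, so x_i* = α_i.
NE contributions = (5, 1, 4); X = 10.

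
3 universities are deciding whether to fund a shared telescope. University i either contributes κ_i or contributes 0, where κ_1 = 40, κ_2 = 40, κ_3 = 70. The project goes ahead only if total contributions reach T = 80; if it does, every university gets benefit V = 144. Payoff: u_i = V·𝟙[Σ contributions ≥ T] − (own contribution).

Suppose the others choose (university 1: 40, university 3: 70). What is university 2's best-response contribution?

0

Others' total = 110 ≥ 80; contributing adds cost 40 for no extra benefit.
Best response: 0.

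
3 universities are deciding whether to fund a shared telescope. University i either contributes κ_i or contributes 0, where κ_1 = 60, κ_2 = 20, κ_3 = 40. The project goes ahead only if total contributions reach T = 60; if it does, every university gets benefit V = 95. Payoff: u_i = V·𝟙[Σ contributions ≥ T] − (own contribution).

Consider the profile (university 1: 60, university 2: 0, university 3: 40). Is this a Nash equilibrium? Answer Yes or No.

No

Total = 100 ≥ 60: provided.
University 1 (pledges 60, payoff 35): dropping to 0 → total 40, payoff 0. No gain.
University 2 (pledges 0, payoff 95): pledging 20 → total 120, payoff 75. No gain.
University 3 (pledges 40, payoff 55): dropping to 0 → total 60, payoff 95. Profitable deviation.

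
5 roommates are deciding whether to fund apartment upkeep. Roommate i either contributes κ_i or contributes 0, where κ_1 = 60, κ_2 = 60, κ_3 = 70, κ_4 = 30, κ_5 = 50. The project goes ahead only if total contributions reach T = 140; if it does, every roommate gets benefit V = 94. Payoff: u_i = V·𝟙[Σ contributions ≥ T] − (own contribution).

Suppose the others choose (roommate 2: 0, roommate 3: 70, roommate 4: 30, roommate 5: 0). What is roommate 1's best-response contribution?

60

Others' total = 100. Contributing 60 brings total to 160 ≥ 140: gain V − κ_1 = 34.
Best response: 60.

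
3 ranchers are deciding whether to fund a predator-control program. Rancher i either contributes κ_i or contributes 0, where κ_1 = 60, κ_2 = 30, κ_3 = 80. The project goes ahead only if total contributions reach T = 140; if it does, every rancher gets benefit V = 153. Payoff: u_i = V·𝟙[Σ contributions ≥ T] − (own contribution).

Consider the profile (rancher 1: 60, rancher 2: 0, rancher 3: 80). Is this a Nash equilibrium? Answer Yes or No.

Yes

Total = 140 ≥ 140: provided.
Rancher 1 (pledges 60, payoff 93): dropping to 0 → total 80, payoff 0. No gain.
Rancher 2 (pledges 0, payoff 153): pledging 30 → total 170, payoff 123. No gain.
Rancher 3 (pledges 80, payoff 73): dropping to 0 → total 60, payoff 0. No gain.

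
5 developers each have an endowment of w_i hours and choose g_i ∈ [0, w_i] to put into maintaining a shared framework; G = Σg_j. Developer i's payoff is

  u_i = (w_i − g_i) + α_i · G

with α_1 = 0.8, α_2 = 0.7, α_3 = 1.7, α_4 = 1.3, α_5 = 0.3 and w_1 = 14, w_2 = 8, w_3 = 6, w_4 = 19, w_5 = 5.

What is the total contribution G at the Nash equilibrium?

∂u_i/∂g_i = α_i − 1, so developer i contributes w_i if α_i > 1, else 0.
α_i > 1 for i ∈ {3, 4}; NE contributions (0, 0, 6, 19, 0), G = 25.

25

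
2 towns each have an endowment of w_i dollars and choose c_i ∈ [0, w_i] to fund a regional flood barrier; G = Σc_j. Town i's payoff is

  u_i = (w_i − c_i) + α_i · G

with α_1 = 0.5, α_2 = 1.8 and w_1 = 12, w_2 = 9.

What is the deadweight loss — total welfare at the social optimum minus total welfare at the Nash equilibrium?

∂u_i/∂c_i = α_i − 1, so town i contributes w_i if α_i > 1, else 0.
α_i > 1 for i ∈ {2}; NE contributions (0, 9), G = 9.
W^NE = Σw_i − G^NE + (Σα_i)·G^NE = 21 + 1.3·9 = 32.7.
Planner: ∂(Σu_j)/∂c_i = Σα_j − 1 = 1.3 > 0, so everyone contributes w_i; G^SO = 21, W^SO = 21 + 1.3·21 = 48.3.
Deadweight loss = 15.6.

15.6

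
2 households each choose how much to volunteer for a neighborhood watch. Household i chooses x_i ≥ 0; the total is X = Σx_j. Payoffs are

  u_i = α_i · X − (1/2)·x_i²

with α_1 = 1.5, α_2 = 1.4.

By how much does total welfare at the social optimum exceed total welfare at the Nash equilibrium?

Household i's FOC: ∂u_i/∂x_i = α_i − x_i = 0, so x_i* = α_i.
NE contributions = (1.5, 1.4); X = 2.9.
W^NE = (Σα)·X − ½Σα_i² = 2.9² − ½·4.21 = 6.305.
Planner sets x_i = Σα_j = 2.9 for every i, so X^SO = 2·2.9 = 5.8.
W^SO = (Σα)·X^SO − ½·2·(Σα)² = (2/2)·2.9² = 8.41.
Deadweight loss = W^SO − W^NE = 2.105.

2.105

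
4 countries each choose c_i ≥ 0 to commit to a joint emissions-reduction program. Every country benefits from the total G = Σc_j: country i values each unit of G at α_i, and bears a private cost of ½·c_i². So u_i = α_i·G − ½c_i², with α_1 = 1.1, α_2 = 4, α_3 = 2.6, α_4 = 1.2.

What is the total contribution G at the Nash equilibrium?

Country i's FOC: ∂u_i/∂c_i = α_i − c_i = 0, so c_i* = α_i.
NE contributions = (1.1, 4, 2.6, 1.2); G = 8.9.

8.9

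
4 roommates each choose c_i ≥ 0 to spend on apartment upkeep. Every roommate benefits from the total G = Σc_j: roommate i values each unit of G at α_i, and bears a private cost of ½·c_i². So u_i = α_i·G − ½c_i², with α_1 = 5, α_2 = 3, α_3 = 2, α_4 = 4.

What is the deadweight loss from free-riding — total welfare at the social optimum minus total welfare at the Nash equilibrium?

223

Roommate i's FOC: ∂u_i/∂c_i = α_i − c_i = 0, so c_i* = α_i.
NE contributions = (5, 3, 2, 4); G = 14.
W^NE = (Σα)·G − ½Σα_i² = 14² − ½·54 = 169.
Planner sets c_i = Σα_j = 14 for every i, so G^SO = 4·14 = 56.
W^SO = (Σα)·G^SO − ½·4·(Σα)² = (4/2)·14² = 392.
Deadweight loss = W^SO − W^NE = 223.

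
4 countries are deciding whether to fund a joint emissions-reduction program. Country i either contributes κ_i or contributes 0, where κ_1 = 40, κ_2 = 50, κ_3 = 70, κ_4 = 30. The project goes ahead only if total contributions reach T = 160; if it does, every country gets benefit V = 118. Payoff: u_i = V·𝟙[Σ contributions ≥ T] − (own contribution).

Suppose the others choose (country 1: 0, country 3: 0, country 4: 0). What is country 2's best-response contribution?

0

Others' total = 0. Even contributing 50 gives 50 < 160: no benefit either way.
Best response: 0.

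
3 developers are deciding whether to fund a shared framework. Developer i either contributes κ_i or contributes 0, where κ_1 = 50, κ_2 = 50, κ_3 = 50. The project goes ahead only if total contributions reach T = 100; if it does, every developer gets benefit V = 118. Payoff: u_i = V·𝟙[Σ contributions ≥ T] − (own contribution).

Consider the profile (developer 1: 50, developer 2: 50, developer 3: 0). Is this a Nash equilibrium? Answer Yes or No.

Total = 100 ≥ 100: provided.
Developer 1 (pledges 50, payoff 68): dropping to 0 → total 50, payoff 0. No gain.
Developer 2 (pledges 50, payoff 68): dropping to 0 → total 50, payoff 0. No gain.
Developer 3 (pledges 0, payoff 118): pledging 50 → total 150, payoff 68. No gain.

Yes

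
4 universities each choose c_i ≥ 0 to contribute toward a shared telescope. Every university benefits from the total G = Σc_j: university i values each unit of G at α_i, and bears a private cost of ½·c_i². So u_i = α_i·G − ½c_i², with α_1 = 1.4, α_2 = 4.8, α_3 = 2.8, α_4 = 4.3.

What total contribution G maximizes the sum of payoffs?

53.2

Planner FOC: ∂(Σu_j)/∂c_i = (Σα_j) − c_i = 0, so c_i^SO = Σα_j = 13.3 for every i; G^SO = 53.2.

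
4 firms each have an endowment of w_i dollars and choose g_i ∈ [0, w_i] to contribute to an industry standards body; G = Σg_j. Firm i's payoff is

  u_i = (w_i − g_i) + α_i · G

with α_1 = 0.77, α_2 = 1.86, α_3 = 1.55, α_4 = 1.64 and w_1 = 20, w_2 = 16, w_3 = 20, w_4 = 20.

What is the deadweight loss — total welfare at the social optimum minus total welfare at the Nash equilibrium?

∂u_i/∂g_i = α_i − 1, so firm i contributes w_i if α_i > 1, else 0.
α_i > 1 for i ∈ {2, 3, 4}; NE contributions (0, 16, 20, 20), G = 56.
W^NE = Σw_i − G^NE + (Σα_i)·G^NE = 76 + 4.82·56 = 345.92.
Planner: ∂(Σu_j)/∂g_i = Σα_j − 1 = 4.82 > 0, so everyone contributes w_i; G^SO = 76, W^SO = 76 + 4.82·76 = 442.32.
Deadweight loss = 96.4.

96.4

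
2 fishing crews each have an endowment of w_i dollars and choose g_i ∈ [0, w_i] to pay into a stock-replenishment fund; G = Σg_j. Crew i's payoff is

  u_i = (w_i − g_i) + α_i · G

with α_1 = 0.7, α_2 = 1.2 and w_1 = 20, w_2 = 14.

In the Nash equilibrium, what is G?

∂u_i/∂g_i = α_i − 1, so crew i contributes w_i if α_i > 1, else 0.
α_i > 1 for i ∈ {2}; NE contributions (0, 14), G = 14.

14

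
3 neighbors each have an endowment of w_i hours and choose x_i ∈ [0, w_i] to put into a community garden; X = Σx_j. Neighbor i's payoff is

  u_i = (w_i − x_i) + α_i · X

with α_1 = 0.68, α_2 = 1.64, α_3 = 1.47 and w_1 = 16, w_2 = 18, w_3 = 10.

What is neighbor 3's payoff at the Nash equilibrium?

∂u_i/∂x_i = α_i − 1, so neighbor i contributes w_i if α_i > 1, else 0.
α_i > 1 for i ∈ {2, 3}; NE contributions (0, 18, 10), X = 28.
u_3 = (10 − 10) + 1.47·28 = 41.16.

41.16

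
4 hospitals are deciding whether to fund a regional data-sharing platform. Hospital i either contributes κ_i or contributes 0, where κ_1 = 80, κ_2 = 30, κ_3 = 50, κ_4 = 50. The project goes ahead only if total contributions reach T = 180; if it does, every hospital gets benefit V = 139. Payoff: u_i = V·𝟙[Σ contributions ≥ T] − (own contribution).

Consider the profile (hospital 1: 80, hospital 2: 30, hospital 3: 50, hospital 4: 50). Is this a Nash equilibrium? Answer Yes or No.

Total = 210 ≥ 180: provided.
Hospital 1 (pledges 80, payoff 59): dropping to 0 → total 130, payoff 0. No gain.
Hospital 2 (pledges 30, payoff 109): dropping to 0 → total 180, payoff 139. Profitable deviation.

No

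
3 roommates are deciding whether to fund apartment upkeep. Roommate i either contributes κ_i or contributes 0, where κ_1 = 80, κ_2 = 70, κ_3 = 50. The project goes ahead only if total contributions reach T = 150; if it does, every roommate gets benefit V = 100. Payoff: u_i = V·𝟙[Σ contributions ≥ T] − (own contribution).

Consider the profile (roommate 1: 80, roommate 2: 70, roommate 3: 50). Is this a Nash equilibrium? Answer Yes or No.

Total = 200 ≥ 150: provided.
Roommate 1 (pledges 80, payoff 20): dropping to 0 → total 120, payoff 0. No gain.
Roommate 2 (pledges 70, payoff 30): dropping to 0 → total 130, payoff 0. No gain.
Roommate 3 (pledges 50, payoff 50): dropping to 0 → total 150, payoff 100. Profitable deviation.

No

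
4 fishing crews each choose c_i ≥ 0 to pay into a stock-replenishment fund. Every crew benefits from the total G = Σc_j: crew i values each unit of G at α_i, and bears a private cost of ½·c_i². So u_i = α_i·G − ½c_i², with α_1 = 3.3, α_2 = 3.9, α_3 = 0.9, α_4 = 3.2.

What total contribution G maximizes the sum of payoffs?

Planner FOC: ∂(Σu_j)/∂c_i = (Σα_j) − c_i = 0, so c_i^SO = Σα_j = 11.3 for every i; G^SO = 45.2.

45.2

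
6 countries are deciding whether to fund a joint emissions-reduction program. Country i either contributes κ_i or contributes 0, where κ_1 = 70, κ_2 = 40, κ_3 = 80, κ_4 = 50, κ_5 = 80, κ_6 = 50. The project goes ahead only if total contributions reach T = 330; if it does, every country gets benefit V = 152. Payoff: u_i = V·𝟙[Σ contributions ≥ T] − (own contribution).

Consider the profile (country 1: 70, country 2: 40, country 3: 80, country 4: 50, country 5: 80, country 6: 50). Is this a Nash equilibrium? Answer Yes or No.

Total = 370 ≥ 330: provided.
Country 1 (pledges 70, payoff 82): dropping to 0 → total 300, payoff 0. No gain.
Country 2 (pledges 40, payoff 112): dropping to 0 → total 330, payoff 152. Profitable deviation.

No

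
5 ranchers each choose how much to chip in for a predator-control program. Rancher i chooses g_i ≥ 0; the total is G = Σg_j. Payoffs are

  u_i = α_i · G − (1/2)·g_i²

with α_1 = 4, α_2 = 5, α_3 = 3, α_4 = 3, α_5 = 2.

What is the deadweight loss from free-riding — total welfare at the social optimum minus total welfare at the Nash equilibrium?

Rancher i's FOC: ∂u_i/∂g_i = α_i − g_i = 0, so g_i* = α_i.
NE contributions = (4, 5, 3, 3, 2); G = 17.
W^NE = (Σα)·G − ½Σα_i² = 17² − ½·63 = 257.5.
Planner sets g_i = Σα_j = 17 for every i, so G^SO = 5·17 = 85.
W^SO = (Σα)·G^SO − ½·5·(Σα)² = (5/2)·17² = 722.5.
Deadweight loss = W^SO − W^NE = 465.

465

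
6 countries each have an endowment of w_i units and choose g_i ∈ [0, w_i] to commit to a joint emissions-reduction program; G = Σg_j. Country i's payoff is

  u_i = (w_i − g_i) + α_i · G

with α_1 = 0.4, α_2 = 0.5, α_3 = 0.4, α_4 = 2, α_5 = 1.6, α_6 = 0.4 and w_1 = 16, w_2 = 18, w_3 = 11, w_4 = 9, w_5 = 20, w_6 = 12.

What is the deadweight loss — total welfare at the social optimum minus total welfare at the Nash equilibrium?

245.1

∂u_i/∂g_i = α_i − 1, so country i contributes w_i if α_i > 1, else 0.
α_i > 1 for i ∈ {4, 5}; NE contributions (0, 0, 0, 9, 20, 0), G = 29.
W^NE = Σw_i − G^NE + (Σα_i)·G^NE = 86 + 4.3·29 = 210.7.
Planner: ∂(Σu_j)/∂g_i = Σα_j − 1 = 4.3 > 0, so everyone contributes w_i; G^SO = 86, W^SO = 86 + 4.3·86 = 455.8.
Deadweight loss = 245.1.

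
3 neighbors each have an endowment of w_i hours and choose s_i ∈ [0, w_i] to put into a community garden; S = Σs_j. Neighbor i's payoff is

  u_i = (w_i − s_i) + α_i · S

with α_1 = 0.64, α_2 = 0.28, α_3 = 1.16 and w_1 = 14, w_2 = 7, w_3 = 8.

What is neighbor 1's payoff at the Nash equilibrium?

∂u_i/∂s_i = α_i − 1, so neighbor i contributes w_i if α_i > 1, else 0.
α_i > 1 for i ∈ {3}; NE contributions (0, 0, 8), S = 8.
u_1 = (14 − 0) + 0.64·8 = 19.12.

19.12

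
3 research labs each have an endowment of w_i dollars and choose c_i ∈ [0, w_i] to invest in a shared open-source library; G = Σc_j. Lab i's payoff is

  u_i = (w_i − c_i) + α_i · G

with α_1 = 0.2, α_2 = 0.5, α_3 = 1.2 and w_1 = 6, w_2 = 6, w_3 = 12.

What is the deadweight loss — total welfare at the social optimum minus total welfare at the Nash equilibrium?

10.8

∂u_i/∂c_i = α_i − 1, so lab i contributes w_i if α_i > 1, else 0.
α_i > 1 for i ∈ {3}; NE contributions (0, 0, 12), G = 12.
W^NE = Σw_i − G^NE + (Σα_i)·G^NE = 24 + 0.9·12 = 34.8.
Planner: ∂(Σu_j)/∂c_i = Σα_j − 1 = 0.9 > 0, so everyone contributes w_i; G^SO = 24, W^SO = 24 + 0.9·24 = 45.6.
Deadweight loss = 10.8.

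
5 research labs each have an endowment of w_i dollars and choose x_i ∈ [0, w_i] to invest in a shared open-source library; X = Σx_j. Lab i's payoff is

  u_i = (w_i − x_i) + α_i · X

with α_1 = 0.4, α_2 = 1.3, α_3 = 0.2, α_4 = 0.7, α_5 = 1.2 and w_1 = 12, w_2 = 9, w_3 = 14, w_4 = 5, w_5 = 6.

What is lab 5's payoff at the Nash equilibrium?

∂u_i/∂x_i = α_i − 1, so lab i contributes w_i if α_i > 1, else 0.
α_i > 1 for i ∈ {2, 5}; NE contributions (0, 9, 0, 0, 6), X = 15.
u_5 = (6 − 6) + 1.2·15 = 18.

18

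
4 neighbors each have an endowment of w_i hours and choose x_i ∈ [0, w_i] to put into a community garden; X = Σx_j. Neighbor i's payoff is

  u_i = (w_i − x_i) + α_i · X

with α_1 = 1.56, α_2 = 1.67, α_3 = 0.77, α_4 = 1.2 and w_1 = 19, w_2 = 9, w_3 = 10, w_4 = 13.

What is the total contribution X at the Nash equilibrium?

∂u_i/∂x_i = α_i − 1, so neighbor i contributes w_i if α_i > 1, else 0.
α_i > 1 for i ∈ {1, 2, 4}; NE contributions (19, 9, 0, 13), X = 41.

41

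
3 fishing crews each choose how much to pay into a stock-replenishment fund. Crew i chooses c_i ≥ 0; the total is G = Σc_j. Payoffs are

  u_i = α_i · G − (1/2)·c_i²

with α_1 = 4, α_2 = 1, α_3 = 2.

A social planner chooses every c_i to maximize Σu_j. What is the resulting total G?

Planner FOC: ∂(Σu_j)/∂c_i = (Σα_j) − c_i = 0, so c_i^SO = Σα_j = 7 for every i; G^SO = 21.

21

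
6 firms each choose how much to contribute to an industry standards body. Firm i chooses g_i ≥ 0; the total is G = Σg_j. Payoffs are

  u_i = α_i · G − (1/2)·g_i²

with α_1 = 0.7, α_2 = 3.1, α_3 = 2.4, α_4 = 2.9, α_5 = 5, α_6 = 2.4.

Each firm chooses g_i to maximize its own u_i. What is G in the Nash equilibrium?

16.5

Firm i's FOC: ∂u_i/∂g_i = α_i − g_i = 0, so g_i* = α_i.
NE contributions = (0.7, 3.1, 2.4, 2.9, 5, 2.4); G = 16.5.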